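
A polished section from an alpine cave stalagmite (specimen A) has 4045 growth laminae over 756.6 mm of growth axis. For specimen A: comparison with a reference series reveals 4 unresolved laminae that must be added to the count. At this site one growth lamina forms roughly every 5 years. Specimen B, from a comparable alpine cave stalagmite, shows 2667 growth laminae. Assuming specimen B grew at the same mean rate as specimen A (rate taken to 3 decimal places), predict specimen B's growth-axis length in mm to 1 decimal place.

493.4 mm

Specimen A: after corrections the count is 4045 + 4 = 4049 growth laminae.
Specimen A: multiplying by 5 years per growth lamina: 4049 × 5 = 20245 years.
A: Extension rate ≈ 756.6 / 20245 = 0.037 mm/yr.
Specimen B: at 5 years per growth lamina, 2667 × 5 = 13335 years. Length of B = 0.037 × 13335 = 493.4 mm.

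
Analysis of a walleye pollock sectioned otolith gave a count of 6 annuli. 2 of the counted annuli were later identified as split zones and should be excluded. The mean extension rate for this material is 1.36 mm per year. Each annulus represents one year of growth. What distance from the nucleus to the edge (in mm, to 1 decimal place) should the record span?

True annulus count = 6 − 2 = 4.
4 years at 1.36 mm/year gives 1.36 × 4 = 5.4 mm.

5.4 mm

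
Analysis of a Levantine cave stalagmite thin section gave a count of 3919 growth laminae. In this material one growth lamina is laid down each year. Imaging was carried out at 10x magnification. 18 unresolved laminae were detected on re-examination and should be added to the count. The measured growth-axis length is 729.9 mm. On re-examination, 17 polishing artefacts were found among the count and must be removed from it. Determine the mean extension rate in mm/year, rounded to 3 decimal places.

0.186 mm/year

Correcting the raw count gives 3919 − 17 + 18 = 3920 true growth laminae.
Extension rate ≈ 729.9 / 3920 = 0.186 mm/year.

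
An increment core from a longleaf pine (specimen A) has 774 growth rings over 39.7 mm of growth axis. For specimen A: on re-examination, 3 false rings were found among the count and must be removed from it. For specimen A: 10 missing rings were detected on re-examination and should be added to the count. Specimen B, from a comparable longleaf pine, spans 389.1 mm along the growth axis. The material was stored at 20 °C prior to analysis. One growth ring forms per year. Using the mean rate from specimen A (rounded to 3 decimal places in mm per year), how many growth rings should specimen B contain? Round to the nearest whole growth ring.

7629 growth rings

Specimen A: true growth ring count = 774 − 3 + 10 = 781.
A: Mean rate = 39.7 mm / 781 years ≈ 0.051 mm per year.
B spans 389.1 / 0.051 = 7629.41 years ≈ 7629 growth rings.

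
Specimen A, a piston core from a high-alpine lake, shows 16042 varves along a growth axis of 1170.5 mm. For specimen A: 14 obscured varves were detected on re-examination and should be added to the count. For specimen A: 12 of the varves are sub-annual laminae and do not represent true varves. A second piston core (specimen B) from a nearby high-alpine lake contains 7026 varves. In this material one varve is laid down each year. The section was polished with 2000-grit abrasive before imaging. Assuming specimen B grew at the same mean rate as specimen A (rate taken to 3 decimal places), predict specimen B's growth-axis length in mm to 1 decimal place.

512.9 mm

Specimen A: correcting the raw count gives 16042 − 12 + 14 = 16044 true varves.
A: 1170.5 mm over 16044 years gives 1170.5 / 16044 ≈ 0.073 mm/yr.
B's length ≈ 0.073 × 7026 = 512.9 mm.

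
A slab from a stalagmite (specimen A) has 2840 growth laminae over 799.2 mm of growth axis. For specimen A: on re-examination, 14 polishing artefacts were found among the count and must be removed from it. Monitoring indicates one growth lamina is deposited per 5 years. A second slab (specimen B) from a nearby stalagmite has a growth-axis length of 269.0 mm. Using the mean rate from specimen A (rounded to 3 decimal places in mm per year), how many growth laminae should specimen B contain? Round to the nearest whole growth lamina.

944 growth laminae

Specimen A: adjusted count: 2840 − 14 = 2826 growth laminae.
Specimen A: at 5 years per growth lamina, 2826 × 5 = 14130 years.
A: Mean rate = 799.2 mm / 14130 years ≈ 0.057 mm/year.
For B, 269.0 / 0.057 = 4719.30 years; at 5 years per growth lamina that is 4719.30 / 5 ≈ 944 growth laminae.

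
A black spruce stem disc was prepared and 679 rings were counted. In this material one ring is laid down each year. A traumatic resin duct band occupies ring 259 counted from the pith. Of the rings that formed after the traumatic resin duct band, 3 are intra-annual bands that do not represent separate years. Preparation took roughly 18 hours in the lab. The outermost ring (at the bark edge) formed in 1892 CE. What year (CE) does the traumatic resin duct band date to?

679 − 259 = 420 rings lie beyond the traumatic resin duct band toward the bark edge.
Removing the 3 false rings leaves 420 − 3 = 417 true rings beyond the traumatic resin duct band.
1892 − 417 = 1475 CE.

1475 CE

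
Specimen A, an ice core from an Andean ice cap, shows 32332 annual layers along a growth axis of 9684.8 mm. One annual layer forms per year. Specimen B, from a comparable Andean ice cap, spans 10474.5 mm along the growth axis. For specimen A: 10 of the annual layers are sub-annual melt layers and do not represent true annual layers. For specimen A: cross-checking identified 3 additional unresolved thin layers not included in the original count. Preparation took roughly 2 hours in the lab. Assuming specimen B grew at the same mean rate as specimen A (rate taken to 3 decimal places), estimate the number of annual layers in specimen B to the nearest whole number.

34915 annual layers

Specimen A: true annual layer count = 32332 − 10 + 3 = 32325.
A: Mean rate = 9684.8 mm / 32325 years ≈ 0.300 mm/yr.
Specimen B: 10474.5 mm / 0.300 mm per year = 34915.00 years ≈ 34915 annual layers.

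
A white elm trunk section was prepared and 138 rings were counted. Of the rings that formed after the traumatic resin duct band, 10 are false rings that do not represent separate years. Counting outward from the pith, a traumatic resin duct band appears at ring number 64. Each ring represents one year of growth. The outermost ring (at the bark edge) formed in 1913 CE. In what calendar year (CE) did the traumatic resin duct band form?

1849 CE

The traumatic resin duct band sits at ring 64 from the pith, so 138 − 64 = 74 rings formed after it.
Excluding 10 false rings: 74 − 10 = 64.
The ring at the bark edge is 1913 CE, so the traumatic resin duct band dates to 1913 − 64 = 1849 CE.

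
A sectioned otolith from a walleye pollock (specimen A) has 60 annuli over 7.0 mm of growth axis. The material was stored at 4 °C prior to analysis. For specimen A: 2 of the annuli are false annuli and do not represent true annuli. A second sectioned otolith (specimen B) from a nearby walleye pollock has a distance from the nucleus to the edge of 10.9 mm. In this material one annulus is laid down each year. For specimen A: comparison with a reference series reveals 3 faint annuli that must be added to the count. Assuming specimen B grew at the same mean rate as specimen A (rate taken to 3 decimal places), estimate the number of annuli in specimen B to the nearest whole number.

Specimen A: after corrections the count is 60 − 2 + 3 = 61 annuli.
A: Mean rate = 7.0 mm / 61 years ≈ 0.115 mm/yr.
Specimen B: 10.9 mm / 0.115 mm per year = 94.78 years ≈ 95 annuli.

95 annuli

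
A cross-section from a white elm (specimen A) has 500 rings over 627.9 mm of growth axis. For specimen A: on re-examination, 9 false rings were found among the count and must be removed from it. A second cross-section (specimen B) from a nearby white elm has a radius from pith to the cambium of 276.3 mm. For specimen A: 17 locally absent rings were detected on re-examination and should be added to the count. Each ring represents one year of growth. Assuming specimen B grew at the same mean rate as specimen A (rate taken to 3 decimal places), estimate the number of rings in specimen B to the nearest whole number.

Specimen A: after corrections the count is 500 − 9 + 17 = 508 rings.
A: 627.9 mm over 508 years gives 627.9 / 508 ≈ 1.236 mm/year.
For B, 276.3 / 1.236 = 223.54 years ≈ 224 rings.

224 rings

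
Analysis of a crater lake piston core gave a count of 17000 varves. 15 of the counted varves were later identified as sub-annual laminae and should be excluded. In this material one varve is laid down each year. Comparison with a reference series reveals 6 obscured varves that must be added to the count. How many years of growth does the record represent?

Adjusted count: 17000 − 15 + 6 = 16991 varves.
At one varve per year, that is 16991 years.

16991 years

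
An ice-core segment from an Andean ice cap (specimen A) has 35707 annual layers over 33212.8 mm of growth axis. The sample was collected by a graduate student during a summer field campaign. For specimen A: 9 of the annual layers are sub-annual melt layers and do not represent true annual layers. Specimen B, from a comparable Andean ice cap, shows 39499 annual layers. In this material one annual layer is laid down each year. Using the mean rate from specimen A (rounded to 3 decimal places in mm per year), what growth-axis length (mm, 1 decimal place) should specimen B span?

Specimen A: true annual layer count = 35707 − 9 = 35698.
A: Extension rate ≈ 33212.8 / 35698 = 0.930 mm per year.
B's length ≈ 0.930 × 39499 = 36734.1 mm.

36734.1 mm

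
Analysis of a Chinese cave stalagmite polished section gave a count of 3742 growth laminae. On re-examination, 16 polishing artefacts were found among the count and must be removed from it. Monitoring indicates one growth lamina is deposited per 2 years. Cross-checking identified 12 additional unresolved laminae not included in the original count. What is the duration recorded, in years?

After corrections the count is 3742 − 16 + 12 = 3738 growth laminae.
At 2 years per growth lamina, 3738 × 2 = 7476 years.

7476 years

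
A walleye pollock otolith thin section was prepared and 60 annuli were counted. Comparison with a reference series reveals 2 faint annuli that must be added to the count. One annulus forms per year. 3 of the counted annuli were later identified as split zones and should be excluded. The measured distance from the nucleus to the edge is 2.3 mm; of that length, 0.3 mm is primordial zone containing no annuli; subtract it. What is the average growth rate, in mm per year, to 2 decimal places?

0.03 mm per year

True annulus count = 60 − 3 + 2 = 59.
Net length = 2.3 − 0.3 = 2.0 mm.
Extension rate ≈ 2.0 / 59 = 0.03 mm per year.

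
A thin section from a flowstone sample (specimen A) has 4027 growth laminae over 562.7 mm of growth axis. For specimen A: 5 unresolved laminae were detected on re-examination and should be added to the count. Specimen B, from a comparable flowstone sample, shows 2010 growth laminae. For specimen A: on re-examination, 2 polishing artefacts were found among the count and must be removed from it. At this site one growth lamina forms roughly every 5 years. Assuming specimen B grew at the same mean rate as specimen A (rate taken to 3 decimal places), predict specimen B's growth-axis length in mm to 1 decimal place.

Specimen A: correcting the raw count gives 4027 − 2 + 5 = 4030 true growth laminae.
Specimen A: 4030 growth laminae at 5 years each span 4030 × 5 = 20150 years.
A: 562.7 mm over 20150 years gives 562.7 / 20150 ≈ 0.028 mm/yr.
Specimen B: at 5 years per growth lamina, 2010 × 5 = 10050 years. Length of B = 0.028 × 10050 = 281.4 mm.

281.4 mm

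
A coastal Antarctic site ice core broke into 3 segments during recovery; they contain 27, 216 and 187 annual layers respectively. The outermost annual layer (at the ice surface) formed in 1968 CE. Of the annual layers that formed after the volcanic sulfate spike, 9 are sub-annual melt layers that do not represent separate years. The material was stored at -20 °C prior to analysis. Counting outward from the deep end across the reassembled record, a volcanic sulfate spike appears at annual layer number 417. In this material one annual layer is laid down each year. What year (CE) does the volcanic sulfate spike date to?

1964 CE

Total annual layers = 27 + 216 + 187 = 430.
The volcanic sulfate spike sits at annual layer 417 from the deep end, so 430 − 417 = 13 annual layers formed after it.
Removing the 9 false annual layers leaves 13 − 9 = 4 true annual layers beyond the volcanic sulfate spike.
Counting back 4 years from 1968 CE places the volcanic sulfate spike in 1968 − 4 = 1964 CE.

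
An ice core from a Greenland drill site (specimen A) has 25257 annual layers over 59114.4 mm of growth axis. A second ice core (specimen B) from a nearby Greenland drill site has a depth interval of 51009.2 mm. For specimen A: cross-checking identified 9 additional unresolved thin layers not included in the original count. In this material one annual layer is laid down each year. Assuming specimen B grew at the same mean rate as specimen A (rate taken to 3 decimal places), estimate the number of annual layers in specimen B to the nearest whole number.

Specimen A: adjusted count: 25257 + 9 = 25266 annual layers.
A: 59114.4 mm over 25266 years gives 59114.4 / 25266 ≈ 2.340 mm/yr.
Specimen B: 51009.2 mm / 2.340 mm per year = 21798.80 years ≈ 21799 annual layers.

21799 annual layers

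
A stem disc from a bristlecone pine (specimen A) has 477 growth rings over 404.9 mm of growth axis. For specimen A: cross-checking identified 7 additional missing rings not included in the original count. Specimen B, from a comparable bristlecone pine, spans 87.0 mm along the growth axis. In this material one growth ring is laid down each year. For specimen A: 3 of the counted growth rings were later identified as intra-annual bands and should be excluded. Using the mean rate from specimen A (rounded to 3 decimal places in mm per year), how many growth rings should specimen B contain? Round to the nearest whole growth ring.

Specimen A: correcting the raw count gives 477 − 3 + 7 = 481 true growth rings.
A: 404.9 mm over 481 years gives 404.9 / 481 ≈ 0.842 mm/year.
B spans 87.0 / 0.842 = 103.33 years ≈ 103 growth rings.

103 growth rings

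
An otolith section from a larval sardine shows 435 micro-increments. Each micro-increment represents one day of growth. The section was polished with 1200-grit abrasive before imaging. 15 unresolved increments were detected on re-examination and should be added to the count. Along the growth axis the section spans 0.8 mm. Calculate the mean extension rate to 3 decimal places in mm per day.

After corrections the count is 435 + 15 = 450 micro-increments.
Mean rate = 0.8 mm / 450 days ≈ 0.002 mm per day.

0.002 mm per day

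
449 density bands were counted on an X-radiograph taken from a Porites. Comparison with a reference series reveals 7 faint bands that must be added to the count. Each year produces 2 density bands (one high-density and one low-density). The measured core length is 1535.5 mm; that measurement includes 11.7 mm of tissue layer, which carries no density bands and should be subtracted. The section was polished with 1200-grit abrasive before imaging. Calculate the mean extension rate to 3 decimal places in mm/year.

After corrections the count is 449 + 7 = 456 density bands.
With 2 density bands per year, 456 / 2 = 228 years.
The growth record spans 1535.5 − 11.7 = 1523.8 mm.
1523.8 mm over 228 years gives 1523.8 / 228 ≈ 6.683 mm/year.

6.683 mm/year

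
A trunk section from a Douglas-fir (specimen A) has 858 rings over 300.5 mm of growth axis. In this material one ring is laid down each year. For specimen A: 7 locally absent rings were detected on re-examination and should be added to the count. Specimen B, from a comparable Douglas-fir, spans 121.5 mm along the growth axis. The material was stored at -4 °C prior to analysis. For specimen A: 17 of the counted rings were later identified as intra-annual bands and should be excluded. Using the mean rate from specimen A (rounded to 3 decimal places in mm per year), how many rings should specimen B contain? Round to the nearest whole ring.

Specimen A: after corrections the count is 858 − 17 + 7 = 848 rings.
A: 300.5 mm over 848 years gives 300.5 / 848 ≈ 0.354 mm/year.
Specimen B: 121.5 mm / 0.354 mm per year = 343.22 years ≈ 343 rings.

343 rings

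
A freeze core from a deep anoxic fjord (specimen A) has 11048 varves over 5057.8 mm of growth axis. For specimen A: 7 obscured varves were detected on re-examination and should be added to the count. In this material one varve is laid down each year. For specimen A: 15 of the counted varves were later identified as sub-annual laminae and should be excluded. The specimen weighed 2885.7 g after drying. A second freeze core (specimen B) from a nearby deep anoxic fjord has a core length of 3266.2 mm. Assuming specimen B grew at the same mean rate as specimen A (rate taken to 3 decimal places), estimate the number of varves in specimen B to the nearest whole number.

7131 varves

Specimen A: adjusted count: 11048 − 15 + 7 = 11040 varves.
A: Mean rate = 5057.8 mm / 11040 years ≈ 0.458 mm/year.
B spans 3266.2 / 0.458 = 7131.44 years ≈ 7131 varves.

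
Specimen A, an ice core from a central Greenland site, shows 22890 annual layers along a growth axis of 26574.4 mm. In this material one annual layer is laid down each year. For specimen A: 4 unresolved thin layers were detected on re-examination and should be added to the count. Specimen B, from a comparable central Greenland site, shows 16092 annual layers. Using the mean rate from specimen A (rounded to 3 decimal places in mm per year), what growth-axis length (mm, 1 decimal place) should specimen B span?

18682.8 mm

Specimen A: true annual layer count = 22890 + 4 = 22894.
A: Mean rate = 26574.4 mm / 22894 years ≈ 1.161 mm/yr.
For B, 1.161 mm/year × 16092 years = 18682.8 mm.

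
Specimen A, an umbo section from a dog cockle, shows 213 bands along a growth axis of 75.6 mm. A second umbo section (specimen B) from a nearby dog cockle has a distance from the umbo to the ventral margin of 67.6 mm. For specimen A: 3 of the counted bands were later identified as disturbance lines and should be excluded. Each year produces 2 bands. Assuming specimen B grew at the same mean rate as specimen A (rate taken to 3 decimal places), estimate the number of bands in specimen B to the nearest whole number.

Specimen A: after corrections the count is 213 − 3 = 210 bands.
Specimen A: 210 bands at 2 per year is 210 / 2 = 105 years.
A: 75.6 mm over 105 years gives 75.6 / 105 ≈ 0.720 mm/yr.
For B, 67.6 / 0.720 = 93.89 years; at 2 bands per year that is 93.89 × 2 ≈ 188 bands.

188 bands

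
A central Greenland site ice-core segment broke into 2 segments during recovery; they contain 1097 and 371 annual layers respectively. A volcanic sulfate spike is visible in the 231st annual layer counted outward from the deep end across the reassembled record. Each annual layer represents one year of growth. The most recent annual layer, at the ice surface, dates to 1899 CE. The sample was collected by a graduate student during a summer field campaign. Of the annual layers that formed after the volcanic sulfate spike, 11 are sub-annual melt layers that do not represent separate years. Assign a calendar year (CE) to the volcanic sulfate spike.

673 CE

Total annual layers = 1097 + 371 = 1468.
The volcanic sulfate spike sits at annual layer 231 from the deep end, so 1468 − 231 = 1237 annual layers formed after it.
1237 − 11 false = 1226 true annual layers after the volcanic sulfate spike.
Counting back 1226 years from 1899 CE places the volcanic sulfate spike in 1899 − 1226 = 673 CE.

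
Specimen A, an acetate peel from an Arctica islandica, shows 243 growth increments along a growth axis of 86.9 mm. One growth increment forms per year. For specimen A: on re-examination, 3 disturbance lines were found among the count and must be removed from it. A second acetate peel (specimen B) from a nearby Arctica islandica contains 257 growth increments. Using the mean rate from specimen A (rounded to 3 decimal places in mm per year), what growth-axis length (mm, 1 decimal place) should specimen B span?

93.0 mm

Specimen A: adjusted count: 243 − 3 = 240 growth increments.
A: Extension rate ≈ 86.9 / 240 = 0.362 mm/yr.
B's length ≈ 0.362 × 257 = 93.0 mm.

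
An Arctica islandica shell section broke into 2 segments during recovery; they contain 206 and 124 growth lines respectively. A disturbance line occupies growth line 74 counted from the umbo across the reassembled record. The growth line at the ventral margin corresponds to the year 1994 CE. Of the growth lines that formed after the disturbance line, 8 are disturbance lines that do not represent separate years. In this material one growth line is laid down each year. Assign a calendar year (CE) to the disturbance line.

Total growth lines = 206 + 124 = 330.
Between growth line 74 and the ventral margin there are 330 − 74 = 256 growth lines.
Excluding 8 false growth lines: 256 − 8 = 248.
1994 − 248 = 1746 CE.

1746 CE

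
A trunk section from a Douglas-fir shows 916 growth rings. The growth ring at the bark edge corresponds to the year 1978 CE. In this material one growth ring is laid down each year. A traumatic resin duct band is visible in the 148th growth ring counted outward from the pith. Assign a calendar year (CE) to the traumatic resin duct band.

916 − 148 = 768 growth rings lie beyond the traumatic resin duct band toward the bark edge.
1978 − 768 = 1210 CE.

1210 CE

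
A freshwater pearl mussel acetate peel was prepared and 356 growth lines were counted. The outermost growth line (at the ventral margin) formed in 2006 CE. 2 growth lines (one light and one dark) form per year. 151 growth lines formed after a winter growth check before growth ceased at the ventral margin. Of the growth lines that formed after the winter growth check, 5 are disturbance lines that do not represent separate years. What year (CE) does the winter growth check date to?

151 growth lines formed after the winter growth check.
151 − 5 false = 146 true growth lines after the winter growth check.
146 growth lines at 2 per year is 146 / 2 = 73 years.
2006 − 73 = 1933 CE.

1933 CE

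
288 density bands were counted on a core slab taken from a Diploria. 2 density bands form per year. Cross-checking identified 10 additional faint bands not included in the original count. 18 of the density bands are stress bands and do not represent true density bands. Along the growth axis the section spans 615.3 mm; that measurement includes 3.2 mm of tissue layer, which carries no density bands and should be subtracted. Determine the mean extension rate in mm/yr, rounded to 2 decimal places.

4.37 mm/yr

Adjusted count: 288 − 18 + 10 = 280 density bands.
280 density bands at 2 per year is 280 / 2 = 140 years.
The growth record spans 615.3 − 3.2 = 612.1 mm.
Mean rate = 612.1 mm / 140 years ≈ 4.37 mm/yr.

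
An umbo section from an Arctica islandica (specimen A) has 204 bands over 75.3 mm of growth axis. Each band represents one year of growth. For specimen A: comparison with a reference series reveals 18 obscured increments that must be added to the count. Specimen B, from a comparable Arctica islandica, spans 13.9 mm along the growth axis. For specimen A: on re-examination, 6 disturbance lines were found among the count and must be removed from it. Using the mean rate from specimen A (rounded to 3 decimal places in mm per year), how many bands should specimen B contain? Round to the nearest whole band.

Specimen A: correcting the raw count gives 204 − 6 + 18 = 216 true bands.
A: 75.3 mm over 216 years gives 75.3 / 216 ≈ 0.349 mm/year.
B spans 13.9 / 0.349 = 39.83 years ≈ 40 bands.

40 bands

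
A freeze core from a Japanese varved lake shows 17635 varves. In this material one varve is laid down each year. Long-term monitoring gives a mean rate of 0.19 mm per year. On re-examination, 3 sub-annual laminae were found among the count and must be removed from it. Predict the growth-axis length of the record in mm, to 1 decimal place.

3350.1 mm

Correcting the raw count gives 17635 − 3 = 17632 true varves.
Length ≈ 0.19 × 17632 = 3350.1 mm.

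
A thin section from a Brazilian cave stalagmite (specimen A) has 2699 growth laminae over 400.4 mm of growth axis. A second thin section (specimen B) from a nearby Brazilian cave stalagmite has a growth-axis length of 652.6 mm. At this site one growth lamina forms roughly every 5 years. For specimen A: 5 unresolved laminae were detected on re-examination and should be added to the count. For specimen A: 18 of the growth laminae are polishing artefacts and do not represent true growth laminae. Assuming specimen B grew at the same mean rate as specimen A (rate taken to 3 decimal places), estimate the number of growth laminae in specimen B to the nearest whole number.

4351 growth laminae

Specimen A: true growth lamina count = 2699 − 18 + 5 = 2686.
Specimen A: 2686 growth laminae at 5 years each span 2686 × 5 = 13430 years.
A: 400.4 mm over 13430 years gives 400.4 / 13430 ≈ 0.030 mm/yr.
B spans 652.6 / 0.030 = 21753.33 years; at 5 years per growth lamina that is 21753.33 / 5 ≈ 4351 growth laminae.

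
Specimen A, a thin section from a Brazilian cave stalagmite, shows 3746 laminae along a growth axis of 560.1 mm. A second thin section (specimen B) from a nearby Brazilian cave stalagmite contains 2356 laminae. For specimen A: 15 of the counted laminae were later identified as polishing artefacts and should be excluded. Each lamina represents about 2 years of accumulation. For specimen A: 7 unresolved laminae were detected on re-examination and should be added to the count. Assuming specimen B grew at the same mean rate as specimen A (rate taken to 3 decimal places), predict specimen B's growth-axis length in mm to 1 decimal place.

Specimen A: adjusted count: 3746 − 15 + 7 = 3738 laminae.
Specimen A: 3738 laminae at 2 years each span 3738 × 2 = 7476 years.
A: Mean rate = 560.1 mm / 7476 years ≈ 0.075 mm per year.
Specimen B: 2356 laminae at 2 years each span 2356 × 2 = 4712 years. B's length ≈ 0.075 × 4712 = 353.4 mm.

353.4 mm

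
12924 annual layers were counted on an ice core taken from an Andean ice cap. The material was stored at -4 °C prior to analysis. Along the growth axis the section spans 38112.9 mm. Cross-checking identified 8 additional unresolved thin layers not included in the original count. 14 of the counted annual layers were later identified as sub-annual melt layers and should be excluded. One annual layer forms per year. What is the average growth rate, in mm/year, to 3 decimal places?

Correcting the raw count gives 12924 − 14 + 8 = 12918 true annual layers.
Extension rate ≈ 38112.9 / 12918 = 2.950 mm/year.

2.950 mm/year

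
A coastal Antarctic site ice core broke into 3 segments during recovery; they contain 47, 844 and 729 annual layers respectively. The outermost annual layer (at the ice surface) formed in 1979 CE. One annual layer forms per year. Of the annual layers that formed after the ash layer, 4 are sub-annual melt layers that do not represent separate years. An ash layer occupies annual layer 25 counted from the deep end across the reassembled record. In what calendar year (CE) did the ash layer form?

Total annual layers = 47 + 844 + 729 = 1620.
The ash layer sits at annual layer 25 from the deep end, so 1620 − 25 = 1595 annual layers formed after it.
Excluding 4 false annual layers: 1595 − 4 = 1591.
1979 − 1591 = 388 CE.

388 CE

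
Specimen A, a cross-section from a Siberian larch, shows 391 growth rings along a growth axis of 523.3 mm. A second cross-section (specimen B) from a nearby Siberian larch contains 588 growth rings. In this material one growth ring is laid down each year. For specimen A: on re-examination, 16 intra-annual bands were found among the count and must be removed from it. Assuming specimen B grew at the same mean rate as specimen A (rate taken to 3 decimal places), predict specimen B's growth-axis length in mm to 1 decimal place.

820.3 mm

Specimen A: correcting the raw count gives 391 − 16 = 375 true growth rings.
A: Mean rate = 523.3 mm / 375 years ≈ 1.395 mm/year.
Length of B = 1.395 × 588 = 820.3 mm.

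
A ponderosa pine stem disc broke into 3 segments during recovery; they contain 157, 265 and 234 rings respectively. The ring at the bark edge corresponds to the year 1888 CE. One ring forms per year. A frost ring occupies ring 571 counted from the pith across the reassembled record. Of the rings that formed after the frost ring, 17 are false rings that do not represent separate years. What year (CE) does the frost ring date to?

1820 CE

Total rings = 157 + 265 + 234 = 656.
Between ring 571 and the bark edge there are 656 − 571 = 85 rings.
Removing the 17 false rings leaves 85 − 17 = 68 true rings beyond the frost ring.
Counting back 68 years from 1888 CE places the frost ring in 1888 − 68 = 1820 CE.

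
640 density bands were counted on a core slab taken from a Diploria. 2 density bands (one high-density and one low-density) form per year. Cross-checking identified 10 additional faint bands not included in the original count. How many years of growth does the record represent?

Correcting the raw count gives 640 + 10 = 650 true density bands.
Dividing by 2 density bands per year: 650 / 2 = 325 years.

325 years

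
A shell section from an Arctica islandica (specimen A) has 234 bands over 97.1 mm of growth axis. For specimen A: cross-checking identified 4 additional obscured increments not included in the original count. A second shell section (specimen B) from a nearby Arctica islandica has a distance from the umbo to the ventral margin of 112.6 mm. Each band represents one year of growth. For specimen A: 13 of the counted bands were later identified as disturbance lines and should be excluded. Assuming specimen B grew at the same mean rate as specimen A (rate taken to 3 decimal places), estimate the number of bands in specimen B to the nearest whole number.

Specimen A: after corrections the count is 234 − 13 + 4 = 225 bands.
A: Mean rate = 97.1 mm / 225 years ≈ 0.432 mm/yr.
Specimen B: 112.6 mm / 0.432 mm per year = 260.65 years ≈ 261 bands.

261 bands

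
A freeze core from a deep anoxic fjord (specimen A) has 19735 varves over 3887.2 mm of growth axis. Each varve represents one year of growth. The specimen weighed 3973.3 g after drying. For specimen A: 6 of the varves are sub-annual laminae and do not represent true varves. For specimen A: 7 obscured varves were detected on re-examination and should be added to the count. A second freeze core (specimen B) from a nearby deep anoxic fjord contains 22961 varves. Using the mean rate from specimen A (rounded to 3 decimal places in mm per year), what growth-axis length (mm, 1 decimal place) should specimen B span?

4523.3 mm

Specimen A: correcting the raw count gives 19735 − 6 + 7 = 19736 true varves.
A: 3887.2 mm over 19736 years gives 3887.2 / 19736 ≈ 0.197 mm/year.
B's length ≈ 0.197 × 22961 = 4523.3 mm.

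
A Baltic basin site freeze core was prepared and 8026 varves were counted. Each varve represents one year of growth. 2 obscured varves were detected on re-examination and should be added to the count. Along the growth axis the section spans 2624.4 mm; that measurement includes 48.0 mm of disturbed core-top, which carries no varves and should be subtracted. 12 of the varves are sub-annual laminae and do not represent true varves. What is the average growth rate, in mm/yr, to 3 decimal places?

Correcting the raw count gives 8026 − 12 + 2 = 8016 true varves.
The growth record spans 2624.4 − 48.0 = 2576.4 mm.
Extension rate ≈ 2576.4 / 8016 = 0.321 mm/yr.

0.321 mm/yr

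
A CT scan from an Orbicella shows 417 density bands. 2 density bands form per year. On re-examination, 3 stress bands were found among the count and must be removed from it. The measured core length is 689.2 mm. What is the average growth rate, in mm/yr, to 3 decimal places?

Adjusted count: 417 − 3 = 414 density bands.
Dividing by 2 density bands per year: 414 / 2 = 207 years.
Extension rate ≈ 689.2 / 207 = 3.329 mm/yr.

3.329 mm/yr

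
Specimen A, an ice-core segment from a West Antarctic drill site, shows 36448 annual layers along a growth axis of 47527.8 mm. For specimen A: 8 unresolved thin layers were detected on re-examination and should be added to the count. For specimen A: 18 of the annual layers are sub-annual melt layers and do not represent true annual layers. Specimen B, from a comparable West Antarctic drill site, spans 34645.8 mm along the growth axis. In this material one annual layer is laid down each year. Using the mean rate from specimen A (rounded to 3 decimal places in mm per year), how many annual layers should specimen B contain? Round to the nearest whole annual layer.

26569 annual layers

Specimen A: after corrections the count is 36448 − 18 + 8 = 36438 annual layers.
A: Extension rate ≈ 47527.8 / 36438 = 1.304 mm/yr.
B spans 34645.8 / 1.304 = 26568.87 years ≈ 26569 annual layers.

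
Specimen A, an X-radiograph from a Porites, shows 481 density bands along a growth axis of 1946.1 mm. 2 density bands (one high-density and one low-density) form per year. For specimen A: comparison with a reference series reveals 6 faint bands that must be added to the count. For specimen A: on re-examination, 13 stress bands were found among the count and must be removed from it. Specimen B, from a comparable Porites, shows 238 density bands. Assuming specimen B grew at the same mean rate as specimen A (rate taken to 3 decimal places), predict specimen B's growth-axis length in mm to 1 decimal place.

977.1 mm

Specimen A: true density band count = 481 − 13 + 6 = 474.
Specimen A: 474 density bands at 2 per year is 474 / 2 = 237 years.
A: Mean rate = 1946.1 mm / 237 years ≈ 8.211 mm per year.
Specimen B: 238 density bands at 2 per year is 238 / 2 = 119 years. For B, 8.211 mm/year × 119 years = 977.1 mm.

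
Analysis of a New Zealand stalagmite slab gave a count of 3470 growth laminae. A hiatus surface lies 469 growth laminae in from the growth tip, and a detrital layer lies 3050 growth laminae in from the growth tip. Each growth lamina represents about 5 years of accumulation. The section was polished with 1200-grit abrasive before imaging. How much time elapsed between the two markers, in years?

12905 years

The two markers are separated by 3050 − 469 = 2581 growth laminae.
Multiplying by 5 years per growth lamina: 2581 × 5 = 12905 years.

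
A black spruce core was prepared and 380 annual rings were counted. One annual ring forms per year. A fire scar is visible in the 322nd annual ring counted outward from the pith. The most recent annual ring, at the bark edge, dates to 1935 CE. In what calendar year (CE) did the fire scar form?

1877 CE

The fire scar sits at annual ring 322 from the pith, so 380 − 322 = 58 annual rings formed after it.
The annual ring at the bark edge is 1935 CE, so the fire scar dates to 1935 − 58 = 1877 CE.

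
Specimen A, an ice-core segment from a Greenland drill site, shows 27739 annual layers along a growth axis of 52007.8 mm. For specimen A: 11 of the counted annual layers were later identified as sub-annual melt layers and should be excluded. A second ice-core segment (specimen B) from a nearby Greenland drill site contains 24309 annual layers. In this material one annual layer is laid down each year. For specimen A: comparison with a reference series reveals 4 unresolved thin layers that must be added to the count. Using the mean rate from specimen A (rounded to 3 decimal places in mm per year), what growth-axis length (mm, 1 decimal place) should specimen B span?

45579.4 mm

Specimen A: adjusted count: 27739 − 11 + 4 = 27732 annual layers.
A: Extension rate ≈ 52007.8 / 27732 = 1.875 mm per year.
For B, 1.875 mm/year × 24309 years = 45579.4 mm.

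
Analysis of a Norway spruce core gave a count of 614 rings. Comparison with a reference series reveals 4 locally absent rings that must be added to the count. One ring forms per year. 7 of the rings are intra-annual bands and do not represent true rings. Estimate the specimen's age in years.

Adjusted count: 614 − 7 + 4 = 611 rings.
One ring per year makes the duration 611 years.

611 years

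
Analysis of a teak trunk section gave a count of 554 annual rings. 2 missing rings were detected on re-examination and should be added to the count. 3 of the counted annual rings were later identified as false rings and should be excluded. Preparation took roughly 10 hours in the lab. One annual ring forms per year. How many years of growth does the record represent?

True annual ring count = 554 − 3 + 2 = 553.
With a one-to-one annual ring periodicity this is 553 years.

553 years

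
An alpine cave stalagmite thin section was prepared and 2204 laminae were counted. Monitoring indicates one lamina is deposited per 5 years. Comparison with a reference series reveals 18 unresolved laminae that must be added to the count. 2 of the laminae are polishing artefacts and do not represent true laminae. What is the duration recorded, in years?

11100 years

True lamina count = 2204 − 2 + 18 = 2220.
2220 laminae at 5 years each span 2220 × 5 = 11100 years.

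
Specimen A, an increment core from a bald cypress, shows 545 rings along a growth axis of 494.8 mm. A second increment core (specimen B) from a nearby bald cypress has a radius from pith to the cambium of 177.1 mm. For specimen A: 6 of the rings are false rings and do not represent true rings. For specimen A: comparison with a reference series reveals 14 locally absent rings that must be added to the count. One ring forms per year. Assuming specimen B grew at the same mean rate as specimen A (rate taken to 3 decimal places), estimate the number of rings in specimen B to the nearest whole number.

Specimen A: adjusted count: 545 − 6 + 14 = 553 rings.
A: 494.8 mm over 553 years gives 494.8 / 553 ≈ 0.895 mm/year.
For B, 177.1 / 0.895 = 197.88 years ≈ 198 rings.

198 rings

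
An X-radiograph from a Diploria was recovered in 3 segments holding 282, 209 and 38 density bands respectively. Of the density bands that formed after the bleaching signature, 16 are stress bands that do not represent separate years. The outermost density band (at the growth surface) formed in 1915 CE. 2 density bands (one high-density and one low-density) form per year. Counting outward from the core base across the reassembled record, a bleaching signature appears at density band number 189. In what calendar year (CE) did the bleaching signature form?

1753 CE

Total density bands = 282 + 209 + 38 = 529.
The bleaching signature sits at density band 189 from the core base, so 529 − 189 = 340 density bands formed after it.
340 − 16 false = 324 true density bands after the bleaching signature.
With 2 density bands per year, 324 / 2 = 162 years.
1915 − 162 = 1753 CE.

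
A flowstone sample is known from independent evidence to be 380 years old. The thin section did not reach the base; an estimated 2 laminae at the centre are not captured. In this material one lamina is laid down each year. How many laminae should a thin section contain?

378 laminae

One lamina per year gives 380 laminae over 380 years.
Less the 2 uncaptured laminae: 380 − 2 = 378.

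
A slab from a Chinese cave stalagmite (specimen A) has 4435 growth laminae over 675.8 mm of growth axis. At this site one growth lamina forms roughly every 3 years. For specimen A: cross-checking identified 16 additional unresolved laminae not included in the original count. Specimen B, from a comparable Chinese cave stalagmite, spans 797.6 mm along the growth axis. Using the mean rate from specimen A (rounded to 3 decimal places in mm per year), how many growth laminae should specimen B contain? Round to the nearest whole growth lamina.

Specimen A: true growth lamina count = 4435 + 16 = 4451.
Specimen A: at 3 years per growth lamina, 4451 × 3 = 13353 years.
A: Extension rate ≈ 675.8 / 13353 = 0.051 mm/year.
For B, 797.6 / 0.051 = 15639.22 years; at 3 years per growth lamina that is 15639.22 / 3 ≈ 5213 growth laminae.

5213 growth laminae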